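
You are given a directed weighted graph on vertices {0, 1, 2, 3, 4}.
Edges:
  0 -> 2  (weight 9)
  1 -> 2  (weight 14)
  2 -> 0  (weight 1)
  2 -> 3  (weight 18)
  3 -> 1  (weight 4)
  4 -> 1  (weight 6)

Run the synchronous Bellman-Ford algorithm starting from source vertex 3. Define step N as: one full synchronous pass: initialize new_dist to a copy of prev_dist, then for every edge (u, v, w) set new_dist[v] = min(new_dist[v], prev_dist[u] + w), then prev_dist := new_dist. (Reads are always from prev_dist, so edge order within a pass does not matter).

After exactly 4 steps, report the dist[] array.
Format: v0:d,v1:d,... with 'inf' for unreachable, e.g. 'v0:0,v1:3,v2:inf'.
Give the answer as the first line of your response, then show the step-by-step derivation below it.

v0:19,v1:4,v2:18,v3:0,v4:inf

step 1: dist = v0:inf,v1:4,v2:inf,v3:0,v4:inf
step 2: dist = v0:inf,v1:4,v2:18,v3:0,v4:inf
step 3: dist = v0:19,v1:4,v2:18,v3:0,v4:inf
step 4: dist = v0:19,v1:4,v2:18,v3:0,v4:inf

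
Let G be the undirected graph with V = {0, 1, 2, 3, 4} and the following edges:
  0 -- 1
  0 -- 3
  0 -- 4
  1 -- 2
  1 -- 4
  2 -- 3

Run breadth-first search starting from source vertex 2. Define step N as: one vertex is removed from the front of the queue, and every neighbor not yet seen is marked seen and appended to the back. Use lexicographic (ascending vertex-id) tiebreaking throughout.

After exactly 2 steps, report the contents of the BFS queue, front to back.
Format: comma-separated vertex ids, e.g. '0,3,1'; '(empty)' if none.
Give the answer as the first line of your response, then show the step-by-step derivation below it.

3,0,4

step 1: dequeue 2; queue=[1,3]; order=2
step 2: dequeue 1; queue=[3,0,4]; order=2,1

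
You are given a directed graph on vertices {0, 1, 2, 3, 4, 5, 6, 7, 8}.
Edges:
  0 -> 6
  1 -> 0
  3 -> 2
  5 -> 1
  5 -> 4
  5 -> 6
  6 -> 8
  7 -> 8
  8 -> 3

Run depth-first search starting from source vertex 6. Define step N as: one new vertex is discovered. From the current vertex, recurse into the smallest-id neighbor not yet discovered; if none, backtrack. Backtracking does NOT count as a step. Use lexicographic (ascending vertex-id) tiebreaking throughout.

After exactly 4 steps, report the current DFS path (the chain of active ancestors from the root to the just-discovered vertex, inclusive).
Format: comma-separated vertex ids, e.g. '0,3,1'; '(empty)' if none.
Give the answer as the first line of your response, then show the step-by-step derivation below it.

6,8,3,2

step 1: discover 6; path=6; order=6
step 2: discover 8; path=6>8; order=6,8
step 3: discover 3; path=6>8>3; order=6,8,3
step 4: discover 2; path=6>8>3>2; order=6,8,3,2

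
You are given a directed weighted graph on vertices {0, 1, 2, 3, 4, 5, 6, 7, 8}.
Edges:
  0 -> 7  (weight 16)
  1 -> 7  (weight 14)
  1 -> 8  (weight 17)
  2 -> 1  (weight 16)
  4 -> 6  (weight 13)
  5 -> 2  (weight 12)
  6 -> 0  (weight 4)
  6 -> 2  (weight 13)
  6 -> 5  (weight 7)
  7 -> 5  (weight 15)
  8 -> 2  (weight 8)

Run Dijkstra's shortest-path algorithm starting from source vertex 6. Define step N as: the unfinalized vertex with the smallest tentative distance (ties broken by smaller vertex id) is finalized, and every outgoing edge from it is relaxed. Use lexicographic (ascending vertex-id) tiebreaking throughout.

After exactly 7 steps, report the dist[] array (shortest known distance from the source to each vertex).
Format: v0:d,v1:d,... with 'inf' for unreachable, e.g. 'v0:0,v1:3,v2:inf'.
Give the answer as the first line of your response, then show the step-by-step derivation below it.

v0:4,v1:29,v2:13,v3:inf,v4:inf,v5:7,v6:0,v7:20,v8:46

step 1: dist = v0:4,v1:inf,v2:13,v3:inf,v4:inf,v5:7,v6:0,v7:inf,v8:inf
step 2: dist = v0:4,v1:inf,v2:13,v3:inf,v4:inf,v5:7,v6:0,v7:20,v8:inf
step 3: dist = v0:4,v1:inf,v2:13,v3:inf,v4:inf,v5:7,v6:0,v7:20,v8:inf
step 4: dist = v0:4,v1:29,v2:13,v3:inf,v4:inf,v5:7,v6:0,v7:20,v8:inf
step 5: dist = v0:4,v1:29,v2:13,v3:inf,v4:inf,v5:7,v6:0,v7:20,v8:inf
step 6: dist = v0:4,v1:29,v2:13,v3:inf,v4:inf,v5:7,v6:0,v7:20,v8:46
step 7: dist = v0:4,v1:29,v2:13,v3:inf,v4:inf,v5:7,v6:0,v7:20,v8:46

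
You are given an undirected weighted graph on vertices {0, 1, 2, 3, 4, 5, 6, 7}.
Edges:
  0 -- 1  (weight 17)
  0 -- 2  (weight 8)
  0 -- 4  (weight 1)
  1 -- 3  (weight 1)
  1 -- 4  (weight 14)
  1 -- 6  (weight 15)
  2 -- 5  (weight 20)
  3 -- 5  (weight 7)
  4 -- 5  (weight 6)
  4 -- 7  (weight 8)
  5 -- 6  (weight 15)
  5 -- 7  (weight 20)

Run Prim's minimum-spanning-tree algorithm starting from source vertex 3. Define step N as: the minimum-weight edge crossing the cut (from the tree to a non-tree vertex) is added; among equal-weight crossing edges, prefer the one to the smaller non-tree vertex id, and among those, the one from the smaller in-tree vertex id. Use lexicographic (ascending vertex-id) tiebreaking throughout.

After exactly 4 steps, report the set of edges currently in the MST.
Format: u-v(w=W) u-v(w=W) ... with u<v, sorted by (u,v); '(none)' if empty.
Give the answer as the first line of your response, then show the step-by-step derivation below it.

0-4(w=1) 1-3(w=1) 3-5(w=7) 4-5(w=6)

step 1: add edge 1-3 (w=1); MST = {1-3(w=1)}
step 2: add edge 3-5 (w=7); MST = {1-3(w=1) 3-5(w=7)}
step 3: add edge 4-5 (w=6); MST = {1-3(w=1) 3-5(w=7) 4-5(w=6)}
step 4: add edge 0-4 (w=1); MST = {0-4(w=1) 1-3(w=1) 3-5(w=7) 4-5(w=6)}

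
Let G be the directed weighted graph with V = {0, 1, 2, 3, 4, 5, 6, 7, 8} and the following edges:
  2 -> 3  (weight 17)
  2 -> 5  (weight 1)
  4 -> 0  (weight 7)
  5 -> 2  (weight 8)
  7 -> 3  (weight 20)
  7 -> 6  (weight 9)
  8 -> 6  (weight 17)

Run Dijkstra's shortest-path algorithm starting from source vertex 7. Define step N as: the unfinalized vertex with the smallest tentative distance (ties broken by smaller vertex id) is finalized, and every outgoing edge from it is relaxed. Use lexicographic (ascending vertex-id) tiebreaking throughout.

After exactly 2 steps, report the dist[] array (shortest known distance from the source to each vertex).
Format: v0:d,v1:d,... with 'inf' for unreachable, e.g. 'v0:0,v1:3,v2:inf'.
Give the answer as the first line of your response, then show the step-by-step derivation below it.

v0:inf,v1:inf,v2:inf,v3:20,v4:inf,v5:inf,v6:9,v7:0,v8:inf

step 1: dist = v0:inf,v1:inf,v2:inf,v3:20,v4:inf,v5:inf,v6:9,v7:0,v8:inf
step 2: dist = v0:inf,v1:inf,v2:inf,v3:20,v4:inf,v5:inf,v6:9,v7:0,v8:inf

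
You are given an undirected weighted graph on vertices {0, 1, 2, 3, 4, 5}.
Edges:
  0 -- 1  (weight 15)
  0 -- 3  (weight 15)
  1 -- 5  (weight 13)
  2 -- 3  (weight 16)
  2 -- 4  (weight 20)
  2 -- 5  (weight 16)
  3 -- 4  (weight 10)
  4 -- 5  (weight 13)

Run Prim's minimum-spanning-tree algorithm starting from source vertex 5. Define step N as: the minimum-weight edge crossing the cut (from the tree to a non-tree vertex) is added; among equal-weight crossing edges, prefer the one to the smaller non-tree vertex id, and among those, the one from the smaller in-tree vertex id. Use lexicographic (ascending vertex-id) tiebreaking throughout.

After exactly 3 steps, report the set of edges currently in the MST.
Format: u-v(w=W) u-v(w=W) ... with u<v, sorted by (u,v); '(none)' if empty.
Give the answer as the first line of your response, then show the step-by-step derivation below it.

1-5(w=13) 3-4(w=10) 4-5(w=13)

step 1: add edge 1-5 (w=13); MST = {1-5(w=13)}
step 2: add edge 4-5 (w=13); MST = {1-5(w=13) 4-5(w=13)}
step 3: add edge 3-4 (w=10); MST = {1-5(w=13) 3-4(w=10) 4-5(w=13)}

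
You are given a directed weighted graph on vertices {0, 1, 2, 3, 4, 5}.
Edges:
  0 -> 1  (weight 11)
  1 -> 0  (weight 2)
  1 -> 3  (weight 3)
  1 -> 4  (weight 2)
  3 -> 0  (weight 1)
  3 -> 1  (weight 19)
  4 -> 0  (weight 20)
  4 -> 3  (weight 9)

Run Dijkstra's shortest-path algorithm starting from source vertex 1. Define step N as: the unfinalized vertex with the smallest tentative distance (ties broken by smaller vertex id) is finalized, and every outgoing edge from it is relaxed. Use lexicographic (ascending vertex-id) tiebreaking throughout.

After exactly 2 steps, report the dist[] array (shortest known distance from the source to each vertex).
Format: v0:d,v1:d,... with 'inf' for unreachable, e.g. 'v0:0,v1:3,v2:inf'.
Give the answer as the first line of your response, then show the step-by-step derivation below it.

v0:2,v1:0,v2:inf,v3:3,v4:2,v5:inf

step 1: dist = v0:2,v1:0,v2:inf,v3:3,v4:2,v5:inf
step 2: dist = v0:2,v1:0,v2:inf,v3:3,v4:2,v5:inf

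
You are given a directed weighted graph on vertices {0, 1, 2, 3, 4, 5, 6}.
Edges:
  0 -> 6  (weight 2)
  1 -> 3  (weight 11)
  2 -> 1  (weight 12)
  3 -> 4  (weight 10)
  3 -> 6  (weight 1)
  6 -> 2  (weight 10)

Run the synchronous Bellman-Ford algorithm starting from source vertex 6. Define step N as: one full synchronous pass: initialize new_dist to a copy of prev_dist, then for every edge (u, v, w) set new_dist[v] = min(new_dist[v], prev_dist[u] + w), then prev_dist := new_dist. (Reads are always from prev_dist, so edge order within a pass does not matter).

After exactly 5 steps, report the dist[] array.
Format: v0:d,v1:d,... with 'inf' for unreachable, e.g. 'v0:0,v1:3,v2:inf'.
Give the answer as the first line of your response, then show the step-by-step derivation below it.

v0:inf,v1:22,v2:10,v3:33,v4:43,v5:inf,v6:0

step 1: dist = v0:inf,v1:inf,v2:10,v3:inf,v4:inf,v5:inf,v6:0
step 2: dist = v0:inf,v1:22,v2:10,v3:inf,v4:inf,v5:inf,v6:0
step 3: dist = v0:inf,v1:22,v2:10,v3:33,v4:inf,v5:inf,v6:0
step 4: dist = v0:inf,v1:22,v2:10,v3:33,v4:43,v5:inf,v6:0
step 5: dist = v0:inf,v1:22,v2:10,v3:33,v4:43,v5:inf,v6:0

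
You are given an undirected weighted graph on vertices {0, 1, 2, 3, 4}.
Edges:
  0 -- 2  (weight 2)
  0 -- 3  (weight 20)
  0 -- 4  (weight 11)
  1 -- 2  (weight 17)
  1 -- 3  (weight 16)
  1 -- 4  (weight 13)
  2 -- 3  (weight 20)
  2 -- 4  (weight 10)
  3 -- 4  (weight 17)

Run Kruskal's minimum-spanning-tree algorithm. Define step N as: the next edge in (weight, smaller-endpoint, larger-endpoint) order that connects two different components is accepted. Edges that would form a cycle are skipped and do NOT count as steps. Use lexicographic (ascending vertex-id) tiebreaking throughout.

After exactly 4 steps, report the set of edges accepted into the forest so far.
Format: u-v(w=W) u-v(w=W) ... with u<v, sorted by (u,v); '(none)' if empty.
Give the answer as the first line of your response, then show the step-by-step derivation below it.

0-2(w=2) 1-3(w=16) 1-4(w=13) 2-4(w=10)

step 1: add edge 0-2 (w=2); MST = {0-2(w=2)}
step 2: add edge 2-4 (w=10); MST = {0-2(w=2) 2-4(w=10)}
step 3: add edge 1-4 (w=13); MST = {0-2(w=2) 1-4(w=13) 2-4(w=10)}
step 4: add edge 1-3 (w=16); MST = {0-2(w=2) 1-3(w=16) 1-4(w=13) 2-4(w=10)}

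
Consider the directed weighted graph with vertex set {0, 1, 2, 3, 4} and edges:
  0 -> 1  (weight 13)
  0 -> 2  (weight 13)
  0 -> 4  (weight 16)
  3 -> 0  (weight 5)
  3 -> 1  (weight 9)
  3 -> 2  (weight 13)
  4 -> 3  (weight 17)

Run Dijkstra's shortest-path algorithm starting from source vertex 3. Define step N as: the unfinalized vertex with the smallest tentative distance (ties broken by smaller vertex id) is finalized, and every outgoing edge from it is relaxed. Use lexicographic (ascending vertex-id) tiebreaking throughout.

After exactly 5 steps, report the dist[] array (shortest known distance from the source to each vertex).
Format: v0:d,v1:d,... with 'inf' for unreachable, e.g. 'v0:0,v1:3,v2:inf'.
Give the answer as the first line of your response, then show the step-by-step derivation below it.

v0:5,v1:9,v2:13,v3:0,v4:21

step 1: dist = v0:5,v1:9,v2:13,v3:0,v4:inf
step 2: dist = v0:5,v1:9,v2:13,v3:0,v4:21
step 3: dist = v0:5,v1:9,v2:13,v3:0,v4:21
step 4: dist = v0:5,v1:9,v2:13,v3:0,v4:21
step 5: dist = v0:5,v1:9,v2:13,v3:0,v4:21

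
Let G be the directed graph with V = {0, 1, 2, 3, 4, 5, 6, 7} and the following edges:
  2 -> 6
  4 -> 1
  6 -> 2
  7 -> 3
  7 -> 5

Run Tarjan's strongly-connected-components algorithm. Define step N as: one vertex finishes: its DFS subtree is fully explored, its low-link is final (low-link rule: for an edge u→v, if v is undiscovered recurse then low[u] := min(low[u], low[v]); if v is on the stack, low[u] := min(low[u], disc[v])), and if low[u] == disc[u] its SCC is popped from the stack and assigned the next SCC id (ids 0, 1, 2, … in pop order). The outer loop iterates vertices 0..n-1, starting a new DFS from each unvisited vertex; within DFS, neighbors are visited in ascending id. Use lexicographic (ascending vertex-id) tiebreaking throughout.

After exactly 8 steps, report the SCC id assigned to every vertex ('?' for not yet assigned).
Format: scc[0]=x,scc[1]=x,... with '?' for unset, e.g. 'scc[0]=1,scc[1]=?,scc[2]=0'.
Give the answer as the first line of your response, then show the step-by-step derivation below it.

scc[0]=0,scc[1]=1,scc[2]=2,scc[3]=3,scc[4]=4,scc[5]=5,scc[6]=2,scc[7]=6

step 1: low=(low[0]=0,low[1]=?,low[2]=?,low[3]=?,low[4]=?,low[5]=?,low[6]=?,low[7]=?); scc=(scc[0]=0,scc[1]=?,scc[2]=?,scc[3]=?,scc[4]=?,scc[5]=?,scc[6]=?,scc[7]=?)
step 2: low=(low[0]=0,low[1]=1,low[2]=?,low[3]=?,low[4]=?,low[5]=?,low[6]=?,low[7]=?); scc=(scc[0]=0,scc[1]=1,scc[2]=?,scc[3]=?,scc[4]=?,scc[5]=?,scc[6]=?,scc[7]=?)
step 3: low=(low[0]=0,low[1]=1,low[2]=2,low[3]=?,low[4]=?,low[5]=?,low[6]=2,low[7]=?); scc=(scc[0]=0,scc[1]=1,scc[2]=?,scc[3]=?,scc[4]=?,scc[5]=?,scc[6]=?,scc[7]=?)
step 4: low=(low[0]=0,low[1]=1,low[2]=2,low[3]=?,low[4]=?,low[5]=?,low[6]=2,low[7]=?); scc=(scc[0]=0,scc[1]=1,scc[2]=2,scc[3]=?,scc[4]=?,scc[5]=?,scc[6]=2,scc[7]=?)
step 5: low=(low[0]=0,low[1]=1,low[2]=2,low[3]=4,low[4]=?,low[5]=?,low[6]=2,low[7]=?); scc=(scc[0]=0,scc[1]=1,scc[2]=2,scc[3]=3,scc[4]=?,scc[5]=?,scc[6]=2,scc[7]=?)
step 6: low=(low[0]=0,low[1]=1,low[2]=2,low[3]=4,low[4]=5,low[5]=?,low[6]=2,low[7]=?); scc=(scc[0]=0,scc[1]=1,scc[2]=2,scc[3]=3,scc[4]=4,scc[5]=?,scc[6]=2,scc[7]=?)
step 7: low=(low[0]=0,low[1]=1,low[2]=2,low[3]=4,low[4]=5,low[5]=6,low[6]=2,low[7]=?); scc=(scc[0]=0,scc[1]=1,scc[2]=2,scc[3]=3,scc[4]=4,scc[5]=5,scc[6]=2,scc[7]=?)
step 8: low=(low[0]=0,low[1]=1,low[2]=2,low[3]=4,low[4]=5,low[5]=6,low[6]=2,low[7]=7); scc=(scc[0]=0,scc[1]=1,scc[2]=2,scc[3]=3,scc[4]=4,scc[5]=5,scc[6]=2,scc[7]=6)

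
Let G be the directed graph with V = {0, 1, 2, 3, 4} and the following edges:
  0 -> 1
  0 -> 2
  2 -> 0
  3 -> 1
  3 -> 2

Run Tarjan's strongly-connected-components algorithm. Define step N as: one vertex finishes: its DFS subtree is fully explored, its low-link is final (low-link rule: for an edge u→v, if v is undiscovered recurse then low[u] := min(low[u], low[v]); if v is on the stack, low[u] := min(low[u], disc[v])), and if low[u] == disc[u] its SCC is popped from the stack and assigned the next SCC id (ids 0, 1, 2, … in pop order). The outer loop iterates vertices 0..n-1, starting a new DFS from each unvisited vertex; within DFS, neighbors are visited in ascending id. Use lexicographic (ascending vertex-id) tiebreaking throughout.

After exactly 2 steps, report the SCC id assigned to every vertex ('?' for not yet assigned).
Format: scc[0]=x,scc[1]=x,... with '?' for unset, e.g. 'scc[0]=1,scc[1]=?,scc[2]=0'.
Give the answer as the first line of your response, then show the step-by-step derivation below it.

scc[0]=?,scc[1]=0,scc[2]=?,scc[3]=?,scc[4]=?

step 1: low=(low[0]=0,low[1]=1,low[2]=?,low[3]=?,low[4]=?); scc=(scc[0]=?,scc[1]=0,scc[2]=?,scc[3]=?,scc[4]=?)
step 2: low=(low[0]=0,low[1]=1,low[2]=0,low[3]=?,low[4]=?); scc=(scc[0]=?,scc[1]=0,scc[2]=?,scc[3]=?,scc[4]=?)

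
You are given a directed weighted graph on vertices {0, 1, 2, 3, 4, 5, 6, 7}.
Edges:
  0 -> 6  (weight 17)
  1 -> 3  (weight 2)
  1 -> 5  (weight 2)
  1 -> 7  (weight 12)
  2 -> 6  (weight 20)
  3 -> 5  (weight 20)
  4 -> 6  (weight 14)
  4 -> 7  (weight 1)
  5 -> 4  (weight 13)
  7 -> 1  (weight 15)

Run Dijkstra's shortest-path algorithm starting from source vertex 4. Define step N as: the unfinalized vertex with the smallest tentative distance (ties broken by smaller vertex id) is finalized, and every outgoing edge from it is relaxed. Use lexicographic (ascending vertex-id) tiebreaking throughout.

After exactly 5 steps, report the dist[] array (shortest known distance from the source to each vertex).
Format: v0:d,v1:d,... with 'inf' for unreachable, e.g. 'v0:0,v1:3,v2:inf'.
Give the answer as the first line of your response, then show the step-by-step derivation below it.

v0:inf,v1:16,v2:inf,v3:18,v4:0,v5:18,v6:14,v7:1

step 1: dist = v0:inf,v1:inf,v2:inf,v3:inf,v4:0,v5:inf,v6:14,v7:1
step 2: dist = v0:inf,v1:16,v2:inf,v3:inf,v4:0,v5:inf,v6:14,v7:1
step 3: dist = v0:inf,v1:16,v2:inf,v3:inf,v4:0,v5:inf,v6:14,v7:1
step 4: dist = v0:inf,v1:16,v2:inf,v3:18,v4:0,v5:18,v6:14,v7:1
step 5: dist = v0:inf,v1:16,v2:inf,v3:18,v4:0,v5:18,v6:14,v7:1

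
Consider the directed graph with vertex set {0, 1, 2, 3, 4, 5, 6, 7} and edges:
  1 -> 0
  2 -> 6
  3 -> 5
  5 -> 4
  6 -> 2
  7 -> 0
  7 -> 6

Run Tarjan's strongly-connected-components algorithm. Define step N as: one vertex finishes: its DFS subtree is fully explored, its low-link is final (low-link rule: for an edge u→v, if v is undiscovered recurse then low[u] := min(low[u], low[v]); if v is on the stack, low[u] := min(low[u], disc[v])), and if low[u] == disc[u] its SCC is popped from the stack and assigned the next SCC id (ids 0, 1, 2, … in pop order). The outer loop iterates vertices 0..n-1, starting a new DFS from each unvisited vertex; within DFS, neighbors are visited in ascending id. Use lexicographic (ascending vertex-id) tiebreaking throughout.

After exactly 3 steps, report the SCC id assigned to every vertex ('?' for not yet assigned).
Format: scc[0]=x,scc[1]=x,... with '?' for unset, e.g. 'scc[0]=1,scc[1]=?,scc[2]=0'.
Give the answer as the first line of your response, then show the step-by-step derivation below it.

scc[0]=0,scc[1]=1,scc[2]=?,scc[3]=?,scc[4]=?,scc[5]=?,scc[6]=?,scc[7]=?

step 1: low=(low[0]=0,low[1]=?,low[2]=?,low[3]=?,low[4]=?,low[5]=?,low[6]=?,low[7]=?); scc=(scc[0]=0,scc[1]=?,scc[2]=?,scc[3]=?,scc[4]=?,scc[5]=?,scc[6]=?,scc[7]=?)
step 2: low=(low[0]=0,low[1]=1,low[2]=?,low[3]=?,low[4]=?,low[5]=?,low[6]=?,low[7]=?); scc=(scc[0]=0,scc[1]=1,scc[2]=?,scc[3]=?,scc[4]=?,scc[5]=?,scc[6]=?,scc[7]=?)
step 3: low=(low[0]=0,low[1]=1,low[2]=2,low[3]=?,low[4]=?,low[5]=?,low[6]=2,low[7]=?); scc=(scc[0]=0,scc[1]=1,scc[2]=?,scc[3]=?,scc[4]=?,scc[5]=?,scc[6]=?,scc[7]=?)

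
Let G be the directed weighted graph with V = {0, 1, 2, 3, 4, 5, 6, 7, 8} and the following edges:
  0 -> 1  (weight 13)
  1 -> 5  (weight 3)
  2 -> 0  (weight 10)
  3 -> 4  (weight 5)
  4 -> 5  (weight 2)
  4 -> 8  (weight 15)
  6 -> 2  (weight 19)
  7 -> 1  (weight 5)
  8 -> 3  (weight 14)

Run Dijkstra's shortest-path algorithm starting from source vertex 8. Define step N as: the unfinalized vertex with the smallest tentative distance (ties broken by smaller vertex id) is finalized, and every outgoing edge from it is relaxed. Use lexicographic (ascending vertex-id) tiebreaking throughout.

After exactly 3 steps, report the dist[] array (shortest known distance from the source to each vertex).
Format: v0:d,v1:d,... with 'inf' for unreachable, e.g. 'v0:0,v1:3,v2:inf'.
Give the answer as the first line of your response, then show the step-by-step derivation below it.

v0:inf,v1:inf,v2:inf,v3:14,v4:19,v5:21,v6:inf,v7:inf,v8:0

step 1: dist = v0:inf,v1:inf,v2:inf,v3:14,v4:inf,v5:inf,v6:inf,v7:inf,v8:0
step 2: dist = v0:inf,v1:inf,v2:inf,v3:14,v4:19,v5:inf,v6:inf,v7:inf,v8:0
step 3: dist = v0:inf,v1:inf,v2:inf,v3:14,v4:19,v5:21,v6:inf,v7:inf,v8:0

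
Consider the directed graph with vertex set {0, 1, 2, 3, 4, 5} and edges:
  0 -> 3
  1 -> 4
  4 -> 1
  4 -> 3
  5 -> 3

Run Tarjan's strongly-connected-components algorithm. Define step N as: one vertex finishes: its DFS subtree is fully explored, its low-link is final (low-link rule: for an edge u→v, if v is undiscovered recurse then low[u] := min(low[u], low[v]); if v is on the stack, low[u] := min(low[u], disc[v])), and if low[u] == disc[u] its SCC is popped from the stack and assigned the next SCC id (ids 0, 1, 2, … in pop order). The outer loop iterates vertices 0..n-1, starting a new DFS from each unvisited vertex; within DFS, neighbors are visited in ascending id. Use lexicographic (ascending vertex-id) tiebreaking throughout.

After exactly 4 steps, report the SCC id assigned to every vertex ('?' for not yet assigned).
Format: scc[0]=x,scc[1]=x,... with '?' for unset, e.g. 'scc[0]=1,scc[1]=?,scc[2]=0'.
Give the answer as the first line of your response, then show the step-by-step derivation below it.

scc[0]=1,scc[1]=2,scc[2]=?,scc[3]=0,scc[4]=2,scc[5]=?

step 1: low=(low[0]=0,low[1]=?,low[2]=?,low[3]=1,low[4]=?,low[5]=?); scc=(scc[0]=?,scc[1]=?,scc[2]=?,scc[3]=0,scc[4]=?,scc[5]=?)
step 2: low=(low[0]=0,low[1]=?,low[2]=?,low[3]=1,low[4]=?,low[5]=?); scc=(scc[0]=1,scc[1]=?,scc[2]=?,scc[3]=0,scc[4]=?,scc[5]=?)
step 3: low=(low[0]=0,low[1]=2,low[2]=?,low[3]=1,low[4]=2,low[5]=?); scc=(scc[0]=1,scc[1]=?,scc[2]=?,scc[3]=0,scc[4]=?,scc[5]=?)
step 4: low=(low[0]=0,low[1]=2,low[2]=?,low[3]=1,low[4]=2,low[5]=?); scc=(scc[0]=1,scc[1]=2,scc[2]=?,scc[3]=0,scc[4]=2,scc[5]=?)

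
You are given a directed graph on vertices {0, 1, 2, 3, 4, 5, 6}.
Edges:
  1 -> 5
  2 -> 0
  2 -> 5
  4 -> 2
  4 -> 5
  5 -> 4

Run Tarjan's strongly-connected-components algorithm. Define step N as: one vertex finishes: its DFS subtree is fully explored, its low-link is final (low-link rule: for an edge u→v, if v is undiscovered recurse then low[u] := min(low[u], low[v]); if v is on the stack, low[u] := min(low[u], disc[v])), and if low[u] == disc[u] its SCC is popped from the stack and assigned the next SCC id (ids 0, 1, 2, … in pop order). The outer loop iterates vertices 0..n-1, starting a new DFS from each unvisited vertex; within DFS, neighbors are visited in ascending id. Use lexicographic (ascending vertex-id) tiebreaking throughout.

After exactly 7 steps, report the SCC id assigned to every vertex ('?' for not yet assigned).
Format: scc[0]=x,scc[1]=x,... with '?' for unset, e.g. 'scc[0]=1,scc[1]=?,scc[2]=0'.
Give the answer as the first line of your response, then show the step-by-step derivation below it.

scc[0]=0,scc[1]=2,scc[2]=1,scc[3]=3,scc[4]=1,scc[5]=1,scc[6]=4

step 1: low=(low[0]=0,low[1]=?,low[2]=?,low[3]=?,low[4]=?,low[5]=?,low[6]=?); scc=(scc[0]=0,scc[1]=?,scc[2]=?,scc[3]=?,scc[4]=?,scc[5]=?,scc[6]=?)
step 2: low=(low[0]=0,low[1]=1,low[2]=2,low[3]=?,low[4]=3,low[5]=2,low[6]=?); scc=(scc[0]=0,scc[1]=?,scc[2]=?,scc[3]=?,scc[4]=?,scc[5]=?,scc[6]=?)
step 3: low=(low[0]=0,low[1]=1,low[2]=2,low[3]=?,low[4]=2,low[5]=2,low[6]=?); scc=(scc[0]=0,scc[1]=?,scc[2]=?,scc[3]=?,scc[4]=?,scc[5]=?,scc[6]=?)
step 4: low=(low[0]=0,low[1]=1,low[2]=2,low[3]=?,low[4]=2,low[5]=2,low[6]=?); scc=(scc[0]=0,scc[1]=?,scc[2]=1,scc[3]=?,scc[4]=1,scc[5]=1,scc[6]=?)
step 5: low=(low[0]=0,low[1]=1,low[2]=2,low[3]=?,low[4]=2,low[5]=2,low[6]=?); scc=(scc[0]=0,scc[1]=2,scc[2]=1,scc[3]=?,scc[4]=1,scc[5]=1,scc[6]=?)
step 6: low=(low[0]=0,low[1]=1,low[2]=2,low[3]=5,low[4]=2,low[5]=2,low[6]=?); scc=(scc[0]=0,scc[1]=2,scc[2]=1,scc[3]=3,scc[4]=1,scc[5]=1,scc[6]=?)
step 7: low=(low[0]=0,low[1]=1,low[2]=2,low[3]=5,low[4]=2,low[5]=2,low[6]=6); scc=(scc[0]=0,scc[1]=2,scc[2]=1,scc[3]=3,scc[4]=1,scc[5]=1,scc[6]=4)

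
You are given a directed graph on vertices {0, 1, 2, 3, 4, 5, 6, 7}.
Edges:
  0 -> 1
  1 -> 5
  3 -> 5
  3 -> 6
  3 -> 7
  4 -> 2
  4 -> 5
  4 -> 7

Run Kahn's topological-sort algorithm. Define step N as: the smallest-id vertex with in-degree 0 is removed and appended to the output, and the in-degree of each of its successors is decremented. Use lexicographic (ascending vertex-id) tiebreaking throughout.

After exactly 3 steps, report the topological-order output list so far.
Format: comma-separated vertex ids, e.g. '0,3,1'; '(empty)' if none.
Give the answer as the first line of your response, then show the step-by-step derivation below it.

0,1,3

step 1: output 0; order=[0]; indeg=(0,0,1,0,0,3,1,2)
step 2: output 1; order=[0,1]; indeg=(0,0,1,0,0,2,1,2)
step 3: output 3; order=[0,1,3]; indeg=(0,0,1,0,0,1,0,1)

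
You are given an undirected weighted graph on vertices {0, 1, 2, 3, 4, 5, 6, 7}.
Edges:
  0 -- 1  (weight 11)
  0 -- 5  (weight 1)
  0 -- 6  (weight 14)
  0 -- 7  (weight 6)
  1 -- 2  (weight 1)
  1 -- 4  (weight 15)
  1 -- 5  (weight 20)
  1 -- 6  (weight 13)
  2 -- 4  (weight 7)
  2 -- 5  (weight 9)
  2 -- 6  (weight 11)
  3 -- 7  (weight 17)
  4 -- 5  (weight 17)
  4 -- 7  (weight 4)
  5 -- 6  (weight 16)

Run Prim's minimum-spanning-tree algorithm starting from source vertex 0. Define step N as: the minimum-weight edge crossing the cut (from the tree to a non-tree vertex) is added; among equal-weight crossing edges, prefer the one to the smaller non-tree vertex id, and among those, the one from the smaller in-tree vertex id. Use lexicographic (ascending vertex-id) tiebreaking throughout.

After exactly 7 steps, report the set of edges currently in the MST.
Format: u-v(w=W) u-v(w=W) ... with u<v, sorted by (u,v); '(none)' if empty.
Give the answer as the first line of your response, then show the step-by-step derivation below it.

0-5(w=1) 0-7(w=6) 1-2(w=1) 2-4(w=7) 2-6(w=11) 3-7(w=17) 4-7(w=4)

step 1: add edge 0-5 (w=1); MST = {0-5(w=1)}
step 2: add edge 0-7 (w=6); MST = {0-5(w=1) 0-7(w=6)}
step 3: add edge 4-7 (w=4); MST = {0-5(w=1) 0-7(w=6) 4-7(w=4)}
step 4: add edge 2-4 (w=7); MST = {0-5(w=1) 0-7(w=6) 2-4(w=7) 4-7(w=4)}
step 5: add edge 1-2 (w=1); MST = {0-5(w=1) 0-7(w=6) 1-2(w=1) 2-4(w=7) 4-7(w=4)}
step 6: add edge 2-6 (w=11); MST = {0-5(w=1) 0-7(w=6) 1-2(w=1) 2-4(w=7) 2-6(w=11) 4-7(w=4)}
step 7: add edge 3-7 (w=17); MST = {0-5(w=1) 0-7(w=6) 1-2(w=1) 2-4(w=7) 2-6(w=11) 3-7(w=17) 4-7(w=4)}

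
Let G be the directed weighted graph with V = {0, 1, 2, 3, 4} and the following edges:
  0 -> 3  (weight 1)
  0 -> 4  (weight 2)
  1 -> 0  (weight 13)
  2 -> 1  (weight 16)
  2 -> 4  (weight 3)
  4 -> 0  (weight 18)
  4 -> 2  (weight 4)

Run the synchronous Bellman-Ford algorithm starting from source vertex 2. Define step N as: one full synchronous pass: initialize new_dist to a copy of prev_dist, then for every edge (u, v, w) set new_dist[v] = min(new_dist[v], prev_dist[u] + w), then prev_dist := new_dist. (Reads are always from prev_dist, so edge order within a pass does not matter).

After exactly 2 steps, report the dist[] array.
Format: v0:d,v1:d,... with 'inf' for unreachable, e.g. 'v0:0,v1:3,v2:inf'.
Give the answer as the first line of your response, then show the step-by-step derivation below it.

v0:21,v1:16,v2:0,v3:inf,v4:3

step 1: dist = v0:inf,v1:16,v2:0,v3:inf,v4:3
step 2: dist = v0:21,v1:16,v2:0,v3:inf,v4:3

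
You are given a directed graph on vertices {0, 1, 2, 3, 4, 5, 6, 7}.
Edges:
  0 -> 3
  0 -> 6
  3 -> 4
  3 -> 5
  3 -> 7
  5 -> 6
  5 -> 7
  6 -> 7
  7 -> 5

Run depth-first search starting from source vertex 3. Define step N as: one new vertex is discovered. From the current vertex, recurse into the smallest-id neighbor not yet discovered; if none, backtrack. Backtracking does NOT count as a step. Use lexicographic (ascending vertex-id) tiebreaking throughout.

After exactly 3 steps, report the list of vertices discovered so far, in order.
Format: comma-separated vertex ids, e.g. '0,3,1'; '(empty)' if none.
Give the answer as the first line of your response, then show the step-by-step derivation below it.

3,4,5

step 1: discover 3; path=3; order=3
step 2: discover 4; path=3>4; order=3,4
step 3: discover 5; path=3>5; order=3,4,5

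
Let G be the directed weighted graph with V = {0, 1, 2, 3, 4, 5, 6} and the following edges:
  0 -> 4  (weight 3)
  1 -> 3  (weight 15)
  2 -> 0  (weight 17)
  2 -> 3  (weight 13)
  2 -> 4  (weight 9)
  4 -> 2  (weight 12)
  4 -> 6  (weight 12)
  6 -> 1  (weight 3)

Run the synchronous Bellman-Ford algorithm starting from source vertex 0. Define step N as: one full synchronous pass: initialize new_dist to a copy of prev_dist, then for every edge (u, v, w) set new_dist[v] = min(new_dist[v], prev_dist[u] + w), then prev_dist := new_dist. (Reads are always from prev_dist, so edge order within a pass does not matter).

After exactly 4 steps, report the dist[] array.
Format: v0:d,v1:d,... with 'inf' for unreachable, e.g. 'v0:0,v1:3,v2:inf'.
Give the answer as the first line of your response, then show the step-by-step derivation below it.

v0:0,v1:18,v2:15,v3:28,v4:3,v5:inf,v6:15

step 1: dist = v0:0,v1:inf,v2:inf,v3:inf,v4:3,v5:inf,v6:inf
step 2: dist = v0:0,v1:inf,v2:15,v3:inf,v4:3,v5:inf,v6:15
step 3: dist = v0:0,v1:18,v2:15,v3:28,v4:3,v5:inf,v6:15
step 4: dist = v0:0,v1:18,v2:15,v3:28,v4:3,v5:inf,v6:15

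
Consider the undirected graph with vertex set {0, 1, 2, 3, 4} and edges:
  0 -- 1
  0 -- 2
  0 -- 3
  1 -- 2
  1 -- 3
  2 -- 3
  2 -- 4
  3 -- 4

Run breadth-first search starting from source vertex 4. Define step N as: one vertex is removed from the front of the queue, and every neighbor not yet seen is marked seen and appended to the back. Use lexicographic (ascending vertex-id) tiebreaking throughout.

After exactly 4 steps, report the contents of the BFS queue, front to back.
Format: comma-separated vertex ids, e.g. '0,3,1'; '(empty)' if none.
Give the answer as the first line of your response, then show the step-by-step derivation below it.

1

step 1: dequeue 4; queue=[2,3]; order=4
step 2: dequeue 2; queue=[3,0,1]; order=4,2
step 3: dequeue 3; queue=[0,1]; order=4,2,3
step 4: dequeue 0; queue=[1]; order=4,2,3,0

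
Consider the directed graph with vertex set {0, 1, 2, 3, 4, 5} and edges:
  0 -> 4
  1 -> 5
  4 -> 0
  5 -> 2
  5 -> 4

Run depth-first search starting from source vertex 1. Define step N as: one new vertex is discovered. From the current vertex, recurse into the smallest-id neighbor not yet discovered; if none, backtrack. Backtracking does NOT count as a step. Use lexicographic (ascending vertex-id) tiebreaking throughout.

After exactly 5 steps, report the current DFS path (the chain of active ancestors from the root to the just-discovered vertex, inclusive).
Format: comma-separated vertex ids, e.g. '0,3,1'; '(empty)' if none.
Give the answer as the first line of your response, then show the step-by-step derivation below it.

1,5,4,0

step 1: discover 1; path=1; order=1
step 2: discover 5; path=1>5; order=1,5
step 3: discover 2; path=1>5>2; order=1,5,2
step 4: discover 4; path=1>5>4; order=1,5,2,4
step 5: discover 0; path=1>5>4>0; order=1,5,2,4,0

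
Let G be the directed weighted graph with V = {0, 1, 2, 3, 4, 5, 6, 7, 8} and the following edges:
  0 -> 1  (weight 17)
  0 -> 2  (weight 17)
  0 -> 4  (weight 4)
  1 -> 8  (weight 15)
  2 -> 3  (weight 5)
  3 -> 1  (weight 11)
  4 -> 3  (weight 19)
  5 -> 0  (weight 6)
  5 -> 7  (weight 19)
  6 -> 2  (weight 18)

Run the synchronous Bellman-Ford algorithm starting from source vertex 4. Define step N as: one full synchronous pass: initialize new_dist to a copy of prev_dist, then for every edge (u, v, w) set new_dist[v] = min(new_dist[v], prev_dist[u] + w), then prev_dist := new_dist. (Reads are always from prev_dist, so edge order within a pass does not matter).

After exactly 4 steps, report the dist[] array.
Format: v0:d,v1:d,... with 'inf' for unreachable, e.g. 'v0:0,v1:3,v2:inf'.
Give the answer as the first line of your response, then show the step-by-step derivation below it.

v0:inf,v1:30,v2:inf,v3:19,v4:0,v5:inf,v6:inf,v7:inf,v8:45

step 1: dist = v0:inf,v1:inf,v2:inf,v3:19,v4:0,v5:inf,v6:inf,v7:inf,v8:inf
step 2: dist = v0:inf,v1:30,v2:inf,v3:19,v4:0,v5:inf,v6:inf,v7:inf,v8:inf
step 3: dist = v0:inf,v1:30,v2:inf,v3:19,v4:0,v5:inf,v6:inf,v7:inf,v8:45
step 4: dist = v0:inf,v1:30,v2:inf,v3:19,v4:0,v5:inf,v6:inf,v7:inf,v8:45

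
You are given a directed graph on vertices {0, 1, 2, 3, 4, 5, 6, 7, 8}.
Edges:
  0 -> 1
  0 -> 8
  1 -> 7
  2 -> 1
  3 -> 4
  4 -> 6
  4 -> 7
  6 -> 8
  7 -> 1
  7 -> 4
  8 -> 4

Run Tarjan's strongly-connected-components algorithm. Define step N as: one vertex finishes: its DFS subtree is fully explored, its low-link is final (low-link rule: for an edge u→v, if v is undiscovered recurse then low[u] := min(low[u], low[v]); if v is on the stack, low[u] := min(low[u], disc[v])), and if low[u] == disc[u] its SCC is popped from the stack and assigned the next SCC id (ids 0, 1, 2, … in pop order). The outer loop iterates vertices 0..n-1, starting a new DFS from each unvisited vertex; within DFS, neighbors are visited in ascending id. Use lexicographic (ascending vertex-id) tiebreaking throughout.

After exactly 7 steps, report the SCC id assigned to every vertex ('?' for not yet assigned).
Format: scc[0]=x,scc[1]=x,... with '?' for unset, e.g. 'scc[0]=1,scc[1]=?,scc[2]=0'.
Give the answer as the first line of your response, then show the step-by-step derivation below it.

scc[0]=1,scc[1]=0,scc[2]=2,scc[3]=?,scc[4]=0,scc[5]=?,scc[6]=0,scc[7]=0,scc[8]=0

step 1: low=(low[0]=0,low[1]=1,low[2]=?,low[3]=?,low[4]=3,low[5]=?,low[6]=4,low[7]=1,low[8]=3); scc=(scc[0]=?,scc[1]=?,scc[2]=?,scc[3]=?,scc[4]=?,scc[5]=?,scc[6]=?,scc[7]=?,scc[8]=?)
step 2: low=(low[0]=0,low[1]=1,low[2]=?,low[3]=?,low[4]=3,low[5]=?,low[6]=3,low[7]=1,low[8]=3); scc=(scc[0]=?,scc[1]=?,scc[2]=?,scc[3]=?,scc[4]=?,scc[5]=?,scc[6]=?,scc[7]=?,scc[8]=?)
step 3: low=(low[0]=0,low[1]=1,low[2]=?,low[3]=?,low[4]=2,low[5]=?,low[6]=3,low[7]=1,low[8]=3); scc=(scc[0]=?,scc[1]=?,scc[2]=?,scc[3]=?,scc[4]=?,scc[5]=?,scc[6]=?,scc[7]=?,scc[8]=?)
step 4: low=(low[0]=0,low[1]=1,low[2]=?,low[3]=?,low[4]=2,low[5]=?,low[6]=3,low[7]=1,low[8]=3); scc=(scc[0]=?,scc[1]=?,scc[2]=?,scc[3]=?,scc[4]=?,scc[5]=?,scc[6]=?,scc[7]=?,scc[8]=?)
step 5: low=(low[0]=0,low[1]=1,low[2]=?,low[3]=?,low[4]=2,low[5]=?,low[6]=3,low[7]=1,low[8]=3); scc=(scc[0]=?,scc[1]=0,scc[2]=?,scc[3]=?,scc[4]=0,scc[5]=?,scc[6]=0,scc[7]=0,scc[8]=0)
step 6: low=(low[0]=0,low[1]=1,low[2]=?,low[3]=?,low[4]=2,low[5]=?,low[6]=3,low[7]=1,low[8]=3); scc=(scc[0]=1,scc[1]=0,scc[2]=?,scc[3]=?,scc[4]=0,scc[5]=?,scc[6]=0,scc[7]=0,scc[8]=0)
step 7: low=(low[0]=0,low[1]=1,low[2]=6,low[3]=?,low[4]=2,low[5]=?,low[6]=3,low[7]=1,low[8]=3); scc=(scc[0]=1,scc[1]=0,scc[2]=2,scc[3]=?,scc[4]=0,scc[5]=?,scc[6]=0,scc[7]=0,scc[8]=0)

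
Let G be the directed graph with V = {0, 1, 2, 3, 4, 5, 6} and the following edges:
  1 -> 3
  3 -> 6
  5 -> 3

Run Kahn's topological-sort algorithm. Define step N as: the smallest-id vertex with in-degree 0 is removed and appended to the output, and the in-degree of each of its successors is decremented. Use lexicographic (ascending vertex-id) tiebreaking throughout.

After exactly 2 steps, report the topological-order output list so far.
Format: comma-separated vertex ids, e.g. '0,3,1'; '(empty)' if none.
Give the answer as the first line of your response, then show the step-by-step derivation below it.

0,1

step 1: output 0; order=[0]; indeg=(0,0,0,2,0,0,1)
step 2: output 1; order=[0,1]; indeg=(0,0,0,1,0,0,1)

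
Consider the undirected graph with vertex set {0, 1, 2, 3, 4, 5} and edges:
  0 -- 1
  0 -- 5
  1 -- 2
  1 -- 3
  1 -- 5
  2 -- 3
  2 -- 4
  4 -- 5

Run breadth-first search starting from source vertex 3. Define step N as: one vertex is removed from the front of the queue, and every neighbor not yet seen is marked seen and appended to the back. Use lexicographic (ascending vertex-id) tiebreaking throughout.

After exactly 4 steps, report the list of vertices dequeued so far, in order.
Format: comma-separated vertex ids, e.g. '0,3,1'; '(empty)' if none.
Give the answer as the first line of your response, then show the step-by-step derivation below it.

3,1,2,0

step 1: dequeue 3; queue=[1,2]; order=3
step 2: dequeue 1; queue=[2,0,5]; order=3,1
step 3: dequeue 2; queue=[0,5,4]; order=3,1,2
step 4: dequeue 0; queue=[5,4]; order=3,1,2,0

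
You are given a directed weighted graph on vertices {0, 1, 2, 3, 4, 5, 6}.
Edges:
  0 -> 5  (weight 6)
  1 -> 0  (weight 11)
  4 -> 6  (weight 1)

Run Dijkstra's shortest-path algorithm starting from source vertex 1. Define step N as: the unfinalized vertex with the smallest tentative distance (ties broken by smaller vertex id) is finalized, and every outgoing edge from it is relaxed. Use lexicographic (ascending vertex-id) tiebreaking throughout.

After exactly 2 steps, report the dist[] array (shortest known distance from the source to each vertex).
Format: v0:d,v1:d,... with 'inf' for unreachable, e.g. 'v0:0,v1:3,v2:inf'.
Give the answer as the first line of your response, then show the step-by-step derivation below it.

v0:11,v1:0,v2:inf,v3:inf,v4:inf,v5:17,v6:inf

step 1: dist = v0:11,v1:0,v2:inf,v3:inf,v4:inf,v5:inf,v6:inf
step 2: dist = v0:11,v1:0,v2:inf,v3:inf,v4:inf,v5:17,v6:inf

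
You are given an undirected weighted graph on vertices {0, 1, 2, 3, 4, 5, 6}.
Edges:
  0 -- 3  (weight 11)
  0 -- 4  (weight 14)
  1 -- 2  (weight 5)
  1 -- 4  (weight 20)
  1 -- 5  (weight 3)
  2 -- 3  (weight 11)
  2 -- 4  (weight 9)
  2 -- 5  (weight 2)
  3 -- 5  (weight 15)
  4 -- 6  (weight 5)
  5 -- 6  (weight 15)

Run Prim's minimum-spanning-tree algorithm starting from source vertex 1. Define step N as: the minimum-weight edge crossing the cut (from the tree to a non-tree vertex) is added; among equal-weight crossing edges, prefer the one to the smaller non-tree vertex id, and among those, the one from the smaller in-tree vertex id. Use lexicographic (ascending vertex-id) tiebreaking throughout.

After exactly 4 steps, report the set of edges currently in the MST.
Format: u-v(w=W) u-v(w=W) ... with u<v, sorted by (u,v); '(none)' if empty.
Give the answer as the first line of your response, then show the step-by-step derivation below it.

1-5(w=3) 2-4(w=9) 2-5(w=2) 4-6(w=5)

step 1: add edge 1-5 (w=3); MST = {1-5(w=3)}
step 2: add edge 2-5 (w=2); MST = {1-5(w=3) 2-5(w=2)}
step 3: add edge 2-4 (w=9); MST = {1-5(w=3) 2-4(w=9) 2-5(w=2)}
step 4: add edge 4-6 (w=5); MST = {1-5(w=3) 2-4(w=9) 2-5(w=2) 4-6(w=5)}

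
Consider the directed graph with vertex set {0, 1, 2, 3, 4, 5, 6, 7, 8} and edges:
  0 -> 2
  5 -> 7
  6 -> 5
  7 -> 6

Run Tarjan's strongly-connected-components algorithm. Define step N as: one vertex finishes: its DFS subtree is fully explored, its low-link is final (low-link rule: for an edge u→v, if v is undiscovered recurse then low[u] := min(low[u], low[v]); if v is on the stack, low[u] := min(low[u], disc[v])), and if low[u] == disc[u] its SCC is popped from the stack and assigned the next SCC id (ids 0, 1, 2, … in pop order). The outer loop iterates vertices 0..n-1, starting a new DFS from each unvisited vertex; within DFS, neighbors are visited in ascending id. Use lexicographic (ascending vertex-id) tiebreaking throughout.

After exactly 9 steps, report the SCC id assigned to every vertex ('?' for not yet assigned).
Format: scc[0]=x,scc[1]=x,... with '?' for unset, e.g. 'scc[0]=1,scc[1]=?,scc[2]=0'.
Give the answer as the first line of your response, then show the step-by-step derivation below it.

scc[0]=1,scc[1]=2,scc[2]=0,scc[3]=3,scc[4]=4,scc[5]=5,scc[6]=5,scc[7]=5,scc[8]=6

step 1: low=(low[0]=0,low[1]=?,low[2]=1,low[3]=?,low[4]=?,low[5]=?,low[6]=?,low[7]=?,low[8]=?); scc=(scc[0]=?,scc[1]=?,scc[2]=0,scc[3]=?,scc[4]=?,scc[5]=?,scc[6]=?,scc[7]=?,scc[8]=?)
step 2: low=(low[0]=0,low[1]=?,low[2]=1,low[3]=?,low[4]=?,low[5]=?,low[6]=?,low[7]=?,low[8]=?); scc=(scc[0]=1,scc[1]=?,scc[2]=0,scc[3]=?,scc[4]=?,scc[5]=?,scc[6]=?,scc[7]=?,scc[8]=?)
step 3: low=(low[0]=0,low[1]=2,low[2]=1,low[3]=?,low[4]=?,low[5]=?,low[6]=?,low[7]=?,low[8]=?); scc=(scc[0]=1,scc[1]=2,scc[2]=0,scc[3]=?,scc[4]=?,scc[5]=?,scc[6]=?,scc[7]=?,scc[8]=?)
step 4: low=(low[0]=0,low[1]=2,low[2]=1,low[3]=3,low[4]=?,low[5]=?,low[6]=?,low[7]=?,low[8]=?); scc=(scc[0]=1,scc[1]=2,scc[2]=0,scc[3]=3,scc[4]=?,scc[5]=?,scc[6]=?,scc[7]=?,scc[8]=?)
step 5: low=(low[0]=0,low[1]=2,low[2]=1,low[3]=3,low[4]=4,low[5]=?,low[6]=?,low[7]=?,low[8]=?); scc=(scc[0]=1,scc[1]=2,scc[2]=0,scc[3]=3,scc[4]=4,scc[5]=?,scc[6]=?,scc[7]=?,scc[8]=?)
step 6: low=(low[0]=0,low[1]=2,low[2]=1,low[3]=3,low[4]=4,low[5]=5,low[6]=5,low[7]=6,low[8]=?); scc=(scc[0]=1,scc[1]=2,scc[2]=0,scc[3]=3,scc[4]=4,scc[5]=?,scc[6]=?,scc[7]=?,scc[8]=?)
step 7: low=(low[0]=0,low[1]=2,low[2]=1,low[3]=3,low[4]=4,low[5]=5,low[6]=5,low[7]=5,low[8]=?); scc=(scc[0]=1,scc[1]=2,scc[2]=0,scc[3]=3,scc[4]=4,scc[5]=?,scc[6]=?,scc[7]=?,scc[8]=?)
step 8: low=(low[0]=0,low[1]=2,low[2]=1,low[3]=3,low[4]=4,low[5]=5,low[6]=5,low[7]=5,low[8]=?); scc=(scc[0]=1,scc[1]=2,scc[2]=0,scc[3]=3,scc[4]=4,scc[5]=5,scc[6]=5,scc[7]=5,scc[8]=?)
step 9: low=(low[0]=0,low[1]=2,low[2]=1,low[3]=3,low[4]=4,low[5]=5,low[6]=5,low[7]=5,low[8]=8); scc=(scc[0]=1,scc[1]=2,scc[2]=0,scc[3]=3,scc[4]=4,scc[5]=5,scc[6]=5,scc[7]=5,scc[8]=6)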